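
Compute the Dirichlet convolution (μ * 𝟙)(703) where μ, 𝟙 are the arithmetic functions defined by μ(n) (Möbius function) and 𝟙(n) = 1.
(μ * 𝟙)(703) = 0

Divisors of 703: [1, 19, 37, 703]. For each d | 703:
  d = 1: μ(1) · 𝟙(703/1) = 1 · 1 = 1
  d = 19: μ(19) · 𝟙(703/19) = -1 · 1 = -1
  d = 37: μ(37) · 𝟙(703/37) = -1 · 1 = -1
  d = 703: μ(703) · 𝟙(703/703) = 1 · 1 = 1
Summing: (μ * 𝟙)(703) = 1 + -1 + -1 + 1 = 0.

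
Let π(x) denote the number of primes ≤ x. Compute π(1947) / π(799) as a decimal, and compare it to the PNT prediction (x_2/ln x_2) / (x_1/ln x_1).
π(1947)/π(799) = 295/139 ≈ 2.1223;  PNT prediction ≈ 2.1502.

π(799) = 139 and π(1947) = 295, so π(1947)/π(799) ≈ 2.1223. The PNT-predicted ratio is (1947/ln(1947)) / (799/ln(799)) ≈ 2.1502. The two agree to within a few percent, as expected.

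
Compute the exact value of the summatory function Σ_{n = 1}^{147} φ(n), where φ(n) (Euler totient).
Σ_{n ≤ 147} φ(n) = 6598

Compute φ(n) for each 1 ≤ n ≤ 147: φ(1) = 1, φ(2) = 1, φ(3) = 2, φ(4) = 2, φ(5) = 4, φ(6) = 2, φ(7) = 6, φ(8) = 4, φ(9) = 6, φ(10) = 4, φ(11) = 10, φ(12) = 4, φ(13) = 12, φ(14) = 6, φ(15) = 8, φ(16) = 8, φ(17) = 16, φ(18) = 6, φ(19) = 18, φ(20) = 8, φ(21) = 12, φ(22) = 10, φ(23) = 22, φ(24) = 8, φ(25) = 20, φ(26) = 12, φ(27) = 18, φ(28) = 12, φ(29) = 28, φ(30) = 8, φ(31) = 30, φ(32) = 16, φ(33) = 20, φ(34) = 16, φ(35) = 24, φ(36) = 12, φ(37) = 36, φ(38) = 18, φ(39) = 24, φ(40) = 16, φ(41) = 40, φ(42) = 12, φ(43) = 42, φ(44) = 20, φ(45) = 24, φ(46) = 22, φ(47) = 46, φ(48) = 16, φ(49) = 42, φ(50) = 20, φ(51) = 32, φ(52) = 24, φ(53) = 52, φ(54) = 18, φ(55) = 40, φ(56) = 24, φ(57) = 36, φ(58) = 28, φ(59) = 58, φ(60) = 16, φ(61) = 60, φ(62) = 30, φ(63) = 36, φ(64) = 32, φ(65) = 48, φ(66) = 20, φ(67) = 66, φ(68) = 32, φ(69) = 44, φ(70) = 24, φ(71) = 70, φ(72) = 24, φ(73) = 72, φ(74) = 36, φ(75) = 40, φ(76) = 36, φ(77) = 60, φ(78) = 24, φ(79) = 78, φ(80) = 32, φ(81) = 54, φ(82) = 40, φ(83) = 82, φ(84) = 24, φ(85) = 64, φ(86) = 42, φ(87) = 56, φ(88) = 40, φ(89) = 88, φ(90) = 24, φ(91) = 72, φ(92) = 44, φ(93) = 60, φ(94) = 46, φ(95) = 72, φ(96) = 32, φ(97) = 96, φ(98) = 42, φ(99) = 60, φ(100) = 40, φ(101) = 100, φ(102) = 32, φ(103) = 102, φ(104) = 48, φ(105) = 48, φ(106) = 52, φ(107) = 106, φ(108) = 36, φ(109) = 108, φ(110) = 40, φ(111) = 72, φ(112) = 48, φ(113) = 112, φ(114) = 36, φ(115) = 88, φ(116) = 56, φ(117) = 72, φ(118) = 58, φ(119) = 96, φ(120) = 32, φ(121) = 110, φ(122) = 60, φ(123) = 80, φ(124) = 60, φ(125) = 100, φ(126) = 36, φ(127) = 126, φ(128) = 64, φ(129) = 84, φ(130) = 48, φ(131) = 130, φ(132) = 40, φ(133) = 108, φ(134) = 66, φ(135) = 72, φ(136) = 64, φ(137) = 136, φ(138) = 44, φ(139) = 138, φ(140) = 48, φ(141) = 92, φ(142) = 70, φ(143) = 120, φ(144) = 48, φ(145) = 112, φ(146) = 72, φ(147) = 84. Summing all 147 values: 6598. (Average order: Σ_{n ≤ x} φ(n) ~ (3/π²) x². For x = 147, (3/π²)·147² ≈ 6568.35.)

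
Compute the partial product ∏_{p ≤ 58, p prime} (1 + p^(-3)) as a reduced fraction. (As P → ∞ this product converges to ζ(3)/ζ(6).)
∏ = 1193284353855226596885466673602596175872/1009953283877483663098780766542609340885

The primes p ≤ 58 are [2, 3, 5, 7, 11, 13, 17, 19, 23, 29, 31, 37, 41, 43, 47, 53]. For each, (1 + 1/p^3) = (p^3 + 1)/p^3. Multiplying these fractions over p ∈ [2, 3, 5, 7, 11, 13, 17, 19, 23, 29, 31, 37, 41, 43, 47, 53] gives 1193284353855226596885466673602596175872/1009953283877483663098780766542609340885. (In the limit P → ∞ this tends to ζ(3)/ζ(6).)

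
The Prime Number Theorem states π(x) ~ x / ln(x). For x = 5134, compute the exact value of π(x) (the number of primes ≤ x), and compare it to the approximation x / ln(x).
π(5134) = 685;  x/ln(x) ≈ 600.91;  relative error ≈ 12.28%.

Directly count primes up to 5134: π(5134) = 685. The PNT approximation gives 5134/ln(5134) ≈ 5134/8.54364 ≈ 600.91. Relative error (π(x) − x/ln(x)) / π(x) ≈ 12.28%; the approximation is known to undercount slightly (Li(x) is a better estimate).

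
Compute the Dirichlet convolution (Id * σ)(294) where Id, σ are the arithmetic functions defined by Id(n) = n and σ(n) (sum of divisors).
(Id * σ)(294) = 5670

Divisors of 294: [1, 2, 3, 6, 7, 14, 21, 42, 49, 98, 147, 294]. For each d | 294:
  d = 1: Id(1) · σ(294/1) = 1 · 684 = 684
  d = 2: Id(2) · σ(294/2) = 2 · 228 = 456
  d = 3: Id(3) · σ(294/3) = 3 · 171 = 513
  d = 6: Id(6) · σ(294/6) = 6 · 57 = 342
  d = 7: Id(7) · σ(294/7) = 7 · 96 = 672
  d = 14: Id(14) · σ(294/14) = 14 · 32 = 448
  d = 21: Id(21) · σ(294/21) = 21 · 24 = 504
  d = 42: Id(42) · σ(294/42) = 42 · 8 = 336
  d = 49: Id(49) · σ(294/49) = 49 · 12 = 588
  d = 98: Id(98) · σ(294/98) = 98 · 4 = 392
  d = 147: Id(147) · σ(294/147) = 147 · 3 = 441
  d = 294: Id(294) · σ(294/294) = 294 · 1 = 294
Summing: (Id * σ)(294) = 684 + 456 + 513 + 342 + 672 + 448 + 504 + 336 + 588 + 392 + 441 + 294 = 5670.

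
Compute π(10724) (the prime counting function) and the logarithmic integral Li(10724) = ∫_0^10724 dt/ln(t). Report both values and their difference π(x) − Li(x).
π(10724) = 1307;  Li(10724) ≈ 1324.44;  π(x) − Li(x) ≈ -17.44.

Direct count of primes ≤ 10724 gives π(10724) = 1307. Numerical evaluation of the logarithmic integral gives Li(10724) ≈ 1324.44. The difference π(x) − Li(x) ≈ -17.44 is typically negative for small/moderate x (Li(x) overestimates), though Littlewood's theorem shows this sign changes infinitely often.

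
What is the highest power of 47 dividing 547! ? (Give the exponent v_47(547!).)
v_47(547!) = 11

Legendre's formula: v_p(n!) = Σ_{k ≥ 1} ⌊n / p^k⌋. For p = 47, n = 547, the terms are:
  ⌊547/47^1⌋ = ⌊547/47⌋ = 11
(the next term ⌊547/47^2⌋ = 0, terminating the sum). Summing: v_47(547!) = 11 = 11.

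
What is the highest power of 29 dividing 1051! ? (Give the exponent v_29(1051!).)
v_29(1051!) = 37

Legendre's formula: v_p(n!) = Σ_{k ≥ 1} ⌊n / p^k⌋. For p = 29, n = 1051, the terms are:
  ⌊1051/29^1⌋ = ⌊1051/29⌋ = 36
  ⌊1051/29^2⌋ = ⌊1051/841⌋ = 1
(the next term ⌊1051/29^3⌋ = 0, terminating the sum). Summing: v_29(1051!) = 36 + 1 = 37.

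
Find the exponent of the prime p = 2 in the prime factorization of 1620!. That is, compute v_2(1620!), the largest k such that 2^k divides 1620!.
v_2(1620!) = 1615

Legendre's formula: v_p(n!) = Σ_{k ≥ 1} ⌊n / p^k⌋. For p = 2, n = 1620, the terms are:
  ⌊1620/2^1⌋ = ⌊1620/2⌋ = 810
  ⌊1620/2^2⌋ = ⌊1620/4⌋ = 405
  ⌊1620/2^3⌋ = ⌊1620/8⌋ = 202
  ⌊1620/2^4⌋ = ⌊1620/16⌋ = 101
  ⌊1620/2^5⌋ = ⌊1620/32⌋ = 50
  ⌊1620/2^6⌋ = ⌊1620/64⌋ = 25
  ⌊1620/2^7⌋ = ⌊1620/128⌋ = 12
  ⌊1620/2^8⌋ = ⌊1620/256⌋ = 6
  ⌊1620/2^9⌋ = ⌊1620/512⌋ = 3
  ⌊1620/2^10⌋ = ⌊1620/1024⌋ = 1
(the next term ⌊1620/2^11⌋ = 0, terminating the sum). Summing: v_2(1620!) = 810 + 405 + 202 + 101 + 50 + 25 + 12 + 6 + 3 + 1 = 1615.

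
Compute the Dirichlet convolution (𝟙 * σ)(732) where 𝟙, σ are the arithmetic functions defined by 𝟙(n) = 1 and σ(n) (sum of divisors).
(𝟙 * σ)(732) = 3465

Divisors of 732: [1, 2, 3, 4, 6, 12, 61, 122, 183, 244, 366, 732]. For each d | 732:
  d = 1: 𝟙(1) · σ(732/1) = 1 · 1736 = 1736
  d = 2: 𝟙(2) · σ(732/2) = 1 · 744 = 744
  d = 3: 𝟙(3) · σ(732/3) = 1 · 434 = 434
  d = 4: 𝟙(4) · σ(732/4) = 1 · 248 = 248
  d = 6: 𝟙(6) · σ(732/6) = 1 · 186 = 186
  d = 12: 𝟙(12) · σ(732/12) = 1 · 62 = 62
  d = 61: 𝟙(61) · σ(732/61) = 1 · 28 = 28
  d = 122: 𝟙(122) · σ(732/122) = 1 · 12 = 12
  d = 183: 𝟙(183) · σ(732/183) = 1 · 7 = 7
  d = 244: 𝟙(244) · σ(732/244) = 1 · 4 = 4
  d = 366: 𝟙(366) · σ(732/366) = 1 · 3 = 3
  d = 732: 𝟙(732) · σ(732/732) = 1 · 1 = 1
Summing: (𝟙 * σ)(732) = 1736 + 744 + 434 + 248 + 186 + 62 + 28 + 12 + 7 + 4 + 3 + 1 = 3465.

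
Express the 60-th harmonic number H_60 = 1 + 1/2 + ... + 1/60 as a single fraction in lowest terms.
H_60 = 15117092380124150817026911/3230237388259077233637600

Direct summation: H_60 = 1 + 1/2 + ... + 1/60. The least common denominator is lcm(1, ..., 60) = 9690712164777231700912800; over this denominator the numerator is 9690712164777231700912800 + 4845356082388615850456400 + 3230237388259077233637600 + 2422678041194307925228200 + 1938142432955446340182560 + 1615118694129538616818800 + 1384387452111033100130400 + 1211339020597153962614100 + 1076745796086359077879200 + 969071216477723170091280 + 880973833161566518264800 + 807559347064769308409400 + 745439397290556284685600 + 692193726055516550065200 + 646047477651815446727520 + 605669510298576981307050 + 570041892045719511818400 + 538372898043179538939600 + 510037482356696405311200 + 484535608238861585045640 + 461462484037011033376800 + 440486916580783259132400 + 421335311512053552213600 + 403779673532384654204700 + 387628486591089268036512 + 372719698645278142342800 + 358915265362119692626400 + 346096863027758275032600 + 334162488440594196583200 + 323023738825907723363760 + 312603618218620377448800 + 302834755149288490653525 + 293657944387188839421600 + 285020946022859755909200 + 276877490422206620026080 + 269186449021589769469800 + 261911139588573829754400 + 255018741178348202655600 + 248479799096852094895200 + 242267804119430792522820 + 236358833287249553680800 + 230731242018505516688400 + 225365399180865853509600 + 220243458290391629566200 + 215349159217271815575840 + 210667655756026776106800 + 206185365208026206402400 + 201889836766192327102350 + 197769636015861871447200 + 193814243295544634018256 + 190013964015239837272800 + 186359849322639071171400 + 182843625750513805677600 + 179457632681059846313200 + 176194766632313303652960 + 173048431513879137516300 + 170012494118898801770400 + 167081244220297098291600 + 164249358725037825439200 + 161511869412953861681880 = 45351277140372452451080733, so H_60 = 45351277140372452451080733/9690712164777231700912800; reducing by gcd(45351277140372452451080733, 9690712164777231700912800) = 3 gives 15117092380124150817026911/3230237388259077233637600 ≈ 4.67987. (The PNT-adjacent estimate ln(60) + γ ≈ 4.67156 matches within O(1/n).)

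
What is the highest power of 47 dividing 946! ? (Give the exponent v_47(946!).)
v_47(946!) = 20

Legendre's formula: v_p(n!) = Σ_{k ≥ 1} ⌊n / p^k⌋. For p = 47, n = 946, the terms are:
  ⌊946/47^1⌋ = ⌊946/47⌋ = 20
(the next term ⌊946/47^2⌋ = 0, terminating the sum). Summing: v_47(946!) = 20 = 20.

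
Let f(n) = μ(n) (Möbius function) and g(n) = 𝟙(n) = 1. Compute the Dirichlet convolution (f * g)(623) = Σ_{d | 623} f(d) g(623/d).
(μ * 𝟙)(623) = 0

Divisors of 623: [1, 7, 89, 623]. For each d | 623:
  d = 1: μ(1) · 𝟙(623/1) = 1 · 1 = 1
  d = 7: μ(7) · 𝟙(623/7) = -1 · 1 = -1
  d = 89: μ(89) · 𝟙(623/89) = -1 · 1 = -1
  d = 623: μ(623) · 𝟙(623/623) = 1 · 1 = 1
Summing: (μ * 𝟙)(623) = 1 + -1 + -1 + 1 = 0.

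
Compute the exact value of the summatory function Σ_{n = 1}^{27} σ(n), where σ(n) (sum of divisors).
Σ_{n ≤ 27} σ(n) = 604

Compute σ(n) for each 1 ≤ n ≤ 27: σ(1) = 1, σ(2) = 3, σ(3) = 4, σ(4) = 7, σ(5) = 6, σ(6) = 12, σ(7) = 8, σ(8) = 15, σ(9) = 13, σ(10) = 18, σ(11) = 12, σ(12) = 28, σ(13) = 14, σ(14) = 24, σ(15) = 24, σ(16) = 31, σ(17) = 18, σ(18) = 39, σ(19) = 20, σ(20) = 42, σ(21) = 32, σ(22) = 36, σ(23) = 24, σ(24) = 60, σ(25) = 31, σ(26) = 42, σ(27) = 40. Summing all 27 values: 604. (Average order: Σ_{n ≤ x} σ(n) ~ (π²/12) x². For x = 27, (π²/12)·27² ≈ 599.58.)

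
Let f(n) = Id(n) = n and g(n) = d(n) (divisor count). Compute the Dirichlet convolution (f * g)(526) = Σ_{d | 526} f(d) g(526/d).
(Id * d)(526) = 1060

Divisors of 526: [1, 2, 263, 526]. For each d | 526:
  d = 1: Id(1) · d(526/1) = 1 · 4 = 4
  d = 2: Id(2) · d(526/2) = 2 · 2 = 4
  d = 263: Id(263) · d(526/263) = 263 · 2 = 526
  d = 526: Id(526) · d(526/526) = 526 · 1 = 526
Summing: (Id * d)(526) = 4 + 4 + 526 + 526 = 1060.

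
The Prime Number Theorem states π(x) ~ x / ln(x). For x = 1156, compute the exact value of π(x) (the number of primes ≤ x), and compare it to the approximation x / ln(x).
π(1156) = 191;  x/ln(x) ≈ 163.91;  relative error ≈ 14.18%.

Directly count primes up to 1156: π(1156) = 191. The PNT approximation gives 1156/ln(1156) ≈ 1156/7.05272 ≈ 163.91. Relative error (π(x) − x/ln(x)) / π(x) ≈ 14.18%; the approximation is known to undercount slightly (Li(x) is a better estimate).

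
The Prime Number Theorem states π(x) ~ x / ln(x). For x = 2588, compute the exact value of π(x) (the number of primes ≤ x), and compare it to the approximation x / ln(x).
π(2588) = 376;  x/ln(x) ≈ 329.32;  relative error ≈ 12.42%.

Directly count primes up to 2588: π(2588) = 376. The PNT approximation gives 2588/ln(2588) ≈ 2588/7.85864 ≈ 329.32. Relative error (π(x) − x/ln(x)) / π(x) ≈ 12.42%; the approximation is known to undercount slightly (Li(x) is a better estimate).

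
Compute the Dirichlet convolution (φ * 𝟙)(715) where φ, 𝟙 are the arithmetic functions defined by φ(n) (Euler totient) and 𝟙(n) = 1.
(φ * 𝟙)(715) = 715

Divisors of 715: [1, 5, 11, 13, 55, 65, 143, 715]. For each d | 715:
  d = 1: φ(1) · 𝟙(715/1) = 1 · 1 = 1
  d = 5: φ(5) · 𝟙(715/5) = 4 · 1 = 4
  d = 11: φ(11) · 𝟙(715/11) = 10 · 1 = 10
  d = 13: φ(13) · 𝟙(715/13) = 12 · 1 = 12
  d = 55: φ(55) · 𝟙(715/55) = 40 · 1 = 40
  d = 65: φ(65) · 𝟙(715/65) = 48 · 1 = 48
  d = 143: φ(143) · 𝟙(715/143) = 120 · 1 = 120
  d = 715: φ(715) · 𝟙(715/715) = 480 · 1 = 480
Summing: (φ * 𝟙)(715) = 1 + 4 + 10 + 12 + 40 + 48 + 120 + 480 = 715.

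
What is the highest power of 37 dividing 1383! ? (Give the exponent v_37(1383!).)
v_37(1383!) = 38

Legendre's formula: v_p(n!) = Σ_{k ≥ 1} ⌊n / p^k⌋. For p = 37, n = 1383, the terms are:
  ⌊1383/37^1⌋ = ⌊1383/37⌋ = 37
  ⌊1383/37^2⌋ = ⌊1383/1369⌋ = 1
(the next term ⌊1383/37^3⌋ = 0, terminating the sum). Summing: v_37(1383!) = 37 + 1 = 38.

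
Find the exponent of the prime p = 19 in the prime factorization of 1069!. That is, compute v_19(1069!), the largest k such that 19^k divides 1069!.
v_19(1069!) = 58

Legendre's formula: v_p(n!) = Σ_{k ≥ 1} ⌊n / p^k⌋. For p = 19, n = 1069, the terms are:
  ⌊1069/19^1⌋ = ⌊1069/19⌋ = 56
  ⌊1069/19^2⌋ = ⌊1069/361⌋ = 2
(the next term ⌊1069/19^3⌋ = 0, terminating the sum). Summing: v_19(1069!) = 56 + 2 = 58.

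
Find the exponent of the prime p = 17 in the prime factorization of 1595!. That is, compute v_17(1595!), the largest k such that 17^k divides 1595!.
v_17(1595!) = 98

Legendre's formula: v_p(n!) = Σ_{k ≥ 1} ⌊n / p^k⌋. For p = 17, n = 1595, the terms are:
  ⌊1595/17^1⌋ = ⌊1595/17⌋ = 93
  ⌊1595/17^2⌋ = ⌊1595/289⌋ = 5
(the next term ⌊1595/17^3⌋ = 0, terminating the sum). Summing: v_17(1595!) = 93 + 5 = 98.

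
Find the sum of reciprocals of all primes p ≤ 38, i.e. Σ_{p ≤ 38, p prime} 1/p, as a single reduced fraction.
Σ 1/p = 11819186711467/7420738134810

π(38) = 12, so the primes ≤ 38 are [2, 3, 5, 7, 11, 13, 17, 19, 23, 29, 31, 37]. Summing 1/p over these primes: 11819186711467/7420738134810 ≈ 1.5927. Mertens estimate ln ln(38) + 0.2615 ≈ 1.5528.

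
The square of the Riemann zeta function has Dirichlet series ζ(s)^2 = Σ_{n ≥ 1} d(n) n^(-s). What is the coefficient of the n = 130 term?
d(130) = 8

ζ(s)^2 = (Σ 1/m^s)(Σ 1/k^s). The coefficient of 1/n^s in the product is the number of ordered pairs (m, k) with mk = n, which equals d(n). For n = 130, divisors are [1, 2, 5, 10, 13, 26, 65, 130], so d(130) = 8.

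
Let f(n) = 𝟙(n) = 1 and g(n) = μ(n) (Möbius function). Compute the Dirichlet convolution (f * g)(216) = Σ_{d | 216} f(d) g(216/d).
(𝟙 * μ)(216) = 0

Divisors of 216: [1, 2, 3, 4, 6, 8, 9, 12, 18, 24, 27, 36, 54, 72, 108, 216]. For each d | 216:
  d = 1: 𝟙(1) · μ(216/1) = 1 · 0 = 0
  d = 2: 𝟙(2) · μ(216/2) = 1 · 0 = 0
  d = 3: 𝟙(3) · μ(216/3) = 1 · 0 = 0
  d = 4: 𝟙(4) · μ(216/4) = 1 · 0 = 0
  d = 6: 𝟙(6) · μ(216/6) = 1 · 0 = 0
  d = 8: 𝟙(8) · μ(216/8) = 1 · 0 = 0
  d = 9: 𝟙(9) · μ(216/9) = 1 · 0 = 0
  d = 12: 𝟙(12) · μ(216/12) = 1 · 0 = 0
  d = 18: 𝟙(18) · μ(216/18) = 1 · 0 = 0
  d = 24: 𝟙(24) · μ(216/24) = 1 · 0 = 0
  d = 27: 𝟙(27) · μ(216/27) = 1 · 0 = 0
  d = 36: 𝟙(36) · μ(216/36) = 1 · 1 = 1
  d = 54: 𝟙(54) · μ(216/54) = 1 · 0 = 0
  d = 72: 𝟙(72) · μ(216/72) = 1 · -1 = -1
  d = 108: 𝟙(108) · μ(216/108) = 1 · -1 = -1
  d = 216: 𝟙(216) · μ(216/216) = 1 · 1 = 1
Summing: (𝟙 * μ)(216) = 0 + 0 + 0 + 0 + 0 + 0 + 0 + 0 + 0 + 0 + 0 + 1 + 0 + -1 + -1 + 1 = 0.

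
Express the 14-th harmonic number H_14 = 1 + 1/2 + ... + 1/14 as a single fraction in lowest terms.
H_14 = 1171733/360360

Direct summation: H_14 = 1 + 1/2 + ... + 1/14. The least common denominator is lcm(1, ..., 14) = 360360; over this denominator the numerator is 360360 + 180180 + 120120 + 90090 + 72072 + 60060 + 51480 + 45045 + 40040 + 36036 + 32760 + 30030 + 27720 + 25740 = 1171733, so H_14 = 1171733/360360 (already in lowest terms) ≈ 3.25156. (The PNT-adjacent estimate ln(14) + γ ≈ 3.21627 matches within O(1/n).)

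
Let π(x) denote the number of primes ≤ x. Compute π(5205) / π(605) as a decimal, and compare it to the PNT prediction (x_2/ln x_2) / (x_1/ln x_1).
π(5205)/π(605) = 692/110 ≈ 6.2909;  PNT prediction ≈ 6.4396.

π(605) = 110 and π(5205) = 692, so π(5205)/π(605) ≈ 6.2909. The PNT-predicted ratio is (5205/ln(5205)) / (605/ln(605)) ≈ 6.4396. The two agree to within a few percent, as expected.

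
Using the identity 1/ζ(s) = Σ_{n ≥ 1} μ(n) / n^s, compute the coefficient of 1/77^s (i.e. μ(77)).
μ(77) = 1

Factor n = 77 = 7 · 11. μ(n) = 0 if any exponent ≥ 2 (not squarefree); otherwise μ(n) = (−1)^{ω(n)} where ω(n) is the number of distinct prime factors. Applying: μ(77) = 1.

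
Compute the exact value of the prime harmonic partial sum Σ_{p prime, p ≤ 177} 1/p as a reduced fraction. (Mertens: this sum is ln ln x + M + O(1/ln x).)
Σ 1/p = 319420215161551700804173656907103406301944826032199624513259054823197/166589903787325219380851695350896256250980509594874862046961683989710

π(177) = 40, so the primes ≤ 177 are [2, 3, 5, 7, 11, 13, 17, 19, 23, 29, 31, 37, 41, 43, 47, 53, 59, 61, 67, 71, 73, 79, 83, 89, 97, 101, 103, 107, 109, 113, 127, 131, 137, 139, 149, 151, 157, 163, 167, 173]. Summing 1/p over these primes: 319420215161551700804173656907103406301944826032199624513259054823197/166589903787325219380851695350896256250980509594874862046961683989710 ≈ 1.9174. Mertens estimate ln ln(177) + 0.2615 ≈ 1.9056.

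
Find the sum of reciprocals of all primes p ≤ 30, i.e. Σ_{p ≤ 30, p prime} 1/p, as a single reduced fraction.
Σ 1/p = 9920878441/6469693230

π(30) = 10, so the primes ≤ 30 are [2, 3, 5, 7, 11, 13, 17, 19, 23, 29]. Summing 1/p over these primes: 9920878441/6469693230 ≈ 1.5334. Mertens estimate ln ln(30) + 0.2615 ≈ 1.4856.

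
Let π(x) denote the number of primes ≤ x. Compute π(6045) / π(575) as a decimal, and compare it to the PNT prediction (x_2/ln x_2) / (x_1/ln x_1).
π(6045)/π(575) = 788/105 ≈ 7.5048;  PNT prediction ≈ 7.6724.

π(575) = 105 and π(6045) = 788, so π(6045)/π(575) ≈ 7.5048. The PNT-predicted ratio is (6045/ln(6045)) / (575/ln(575)) ≈ 7.6724. The two agree to within a few percent, as expected.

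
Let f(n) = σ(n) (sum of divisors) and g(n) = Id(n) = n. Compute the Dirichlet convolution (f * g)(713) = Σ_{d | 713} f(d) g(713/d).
(σ * Id)(713) = 2961

Divisors of 713: [1, 23, 31, 713]. For each d | 713:
  d = 1: σ(1) · Id(713/1) = 1 · 713 = 713
  d = 23: σ(23) · Id(713/23) = 24 · 31 = 744
  d = 31: σ(31) · Id(713/31) = 32 · 23 = 736
  d = 713: σ(713) · Id(713/713) = 768 · 1 = 768
Summing: (σ * Id)(713) = 713 + 744 + 736 + 768 = 2961.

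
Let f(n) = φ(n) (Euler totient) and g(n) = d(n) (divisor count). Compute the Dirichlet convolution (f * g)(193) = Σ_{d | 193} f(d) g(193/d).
(φ * d)(193) = 194

Divisors of 193: [1, 193]. For each d | 193:
  d = 1: φ(1) · d(193/1) = 1 · 2 = 2
  d = 193: φ(193) · d(193/193) = 192 · 1 = 192
Summing: (φ * d)(193) = 2 + 192 = 194.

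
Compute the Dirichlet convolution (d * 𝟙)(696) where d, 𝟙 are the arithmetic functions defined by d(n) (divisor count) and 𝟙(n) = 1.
(d * 𝟙)(696) = 90

Divisors of 696: [1, 2, 3, 4, 6, 8, 12, 24, 29, 58, 87, 116, 174, 232, 348, 696]. For each d | 696:
  d = 1: d(1) · 𝟙(696/1) = 1 · 1 = 1
  d = 2: d(2) · 𝟙(696/2) = 2 · 1 = 2
  d = 3: d(3) · 𝟙(696/3) = 2 · 1 = 2
  d = 4: d(4) · 𝟙(696/4) = 3 · 1 = 3
  d = 6: d(6) · 𝟙(696/6) = 4 · 1 = 4
  d = 8: d(8) · 𝟙(696/8) = 4 · 1 = 4
  d = 12: d(12) · 𝟙(696/12) = 6 · 1 = 6
  d = 24: d(24) · 𝟙(696/24) = 8 · 1 = 8
  d = 29: d(29) · 𝟙(696/29) = 2 · 1 = 2
  d = 58: d(58) · 𝟙(696/58) = 4 · 1 = 4
  d = 87: d(87) · 𝟙(696/87) = 4 · 1 = 4
  d = 116: d(116) · 𝟙(696/116) = 6 · 1 = 6
  d = 174: d(174) · 𝟙(696/174) = 8 · 1 = 8
  d = 232: d(232) · 𝟙(696/232) = 8 · 1 = 8
  d = 348: d(348) · 𝟙(696/348) = 12 · 1 = 12
  d = 696: d(696) · 𝟙(696/696) = 16 · 1 = 16
Summing: (d * 𝟙)(696) = 1 + 2 + 2 + 3 + 4 + 4 + 6 + 8 + 2 + 4 + 4 + 6 + 8 + 8 + 12 + 16 = 90.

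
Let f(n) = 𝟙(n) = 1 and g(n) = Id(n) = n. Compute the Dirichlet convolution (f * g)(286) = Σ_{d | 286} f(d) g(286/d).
(𝟙 * Id)(286) = 504

Divisors of 286: [1, 2, 11, 13, 22, 26, 143, 286]. For each d | 286:
  d = 1: 𝟙(1) · Id(286/1) = 1 · 286 = 286
  d = 2: 𝟙(2) · Id(286/2) = 1 · 143 = 143
  d = 11: 𝟙(11) · Id(286/11) = 1 · 26 = 26
  d = 13: 𝟙(13) · Id(286/13) = 1 · 22 = 22
  d = 22: 𝟙(22) · Id(286/22) = 1 · 13 = 13
  d = 26: 𝟙(26) · Id(286/26) = 1 · 11 = 11
  d = 143: 𝟙(143) · Id(286/143) = 1 · 2 = 2
  d = 286: 𝟙(286) · Id(286/286) = 1 · 1 = 1
Summing: (𝟙 * Id)(286) = 286 + 143 + 26 + 22 + 13 + 11 + 2 + 1 = 504.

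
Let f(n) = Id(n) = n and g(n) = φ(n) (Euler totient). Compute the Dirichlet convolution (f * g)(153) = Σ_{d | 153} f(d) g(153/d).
(Id * φ)(153) = 693

Divisors of 153: [1, 3, 9, 17, 51, 153]. For each d | 153:
  d = 1: Id(1) · φ(153/1) = 1 · 96 = 96
  d = 3: Id(3) · φ(153/3) = 3 · 32 = 96
  d = 9: Id(9) · φ(153/9) = 9 · 16 = 144
  d = 17: Id(17) · φ(153/17) = 17 · 6 = 102
  d = 51: Id(51) · φ(153/51) = 51 · 2 = 102
  d = 153: Id(153) · φ(153/153) = 153 · 1 = 153
Summing: (Id * φ)(153) = 96 + 96 + 144 + 102 + 102 + 153 = 693.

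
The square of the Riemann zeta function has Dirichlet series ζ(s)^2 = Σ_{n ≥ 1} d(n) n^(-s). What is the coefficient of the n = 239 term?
d(239) = 2

ζ(s)^2 = (Σ 1/m^s)(Σ 1/k^s). The coefficient of 1/n^s in the product is the number of ordered pairs (m, k) with mk = n, which equals d(n). For n = 239, divisors are [1, 239], so d(239) = 2.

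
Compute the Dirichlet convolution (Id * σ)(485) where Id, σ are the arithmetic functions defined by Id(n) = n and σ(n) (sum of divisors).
(Id * σ)(485) = 2145

Divisors of 485: [1, 5, 97, 485]. For each d | 485:
  d = 1: Id(1) · σ(485/1) = 1 · 588 = 588
  d = 5: Id(5) · σ(485/5) = 5 · 98 = 490
  d = 97: Id(97) · σ(485/97) = 97 · 6 = 582
  d = 485: Id(485) · σ(485/485) = 485 · 1 = 485
Summing: (Id * σ)(485) = 588 + 490 + 582 + 485 = 2145.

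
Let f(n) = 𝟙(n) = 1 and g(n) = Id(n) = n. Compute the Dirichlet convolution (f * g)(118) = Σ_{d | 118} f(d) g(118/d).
(𝟙 * Id)(118) = 180

Divisors of 118: [1, 2, 59, 118]. For each d | 118:
  d = 1: 𝟙(1) · Id(118/1) = 1 · 118 = 118
  d = 2: 𝟙(2) · Id(118/2) = 1 · 59 = 59
  d = 59: 𝟙(59) · Id(118/59) = 1 · 2 = 2
  d = 118: 𝟙(118) · Id(118/118) = 1 · 1 = 1
Summing: (𝟙 * Id)(118) = 118 + 59 + 2 + 1 = 180.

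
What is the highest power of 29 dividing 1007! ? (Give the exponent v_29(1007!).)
v_29(1007!) = 35

Legendre's formula: v_p(n!) = Σ_{k ≥ 1} ⌊n / p^k⌋. For p = 29, n = 1007, the terms are:
  ⌊1007/29^1⌋ = ⌊1007/29⌋ = 34
  ⌊1007/29^2⌋ = ⌊1007/841⌋ = 1
(the next term ⌊1007/29^3⌋ = 0, terminating the sum). Summing: v_29(1007!) = 34 + 1 = 35.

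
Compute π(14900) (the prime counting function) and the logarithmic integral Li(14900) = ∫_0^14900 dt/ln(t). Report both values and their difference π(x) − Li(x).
π(14900) = 1746;  Li(14900) ≈ 1766.22;  π(x) − Li(x) ≈ -20.22.

Direct count of primes ≤ 14900 gives π(14900) = 1746. Numerical evaluation of the logarithmic integral gives Li(14900) ≈ 1766.22. The difference π(x) − Li(x) ≈ -20.22 is typically negative for small/moderate x (Li(x) overestimates), though Littlewood's theorem shows this sign changes infinitely often.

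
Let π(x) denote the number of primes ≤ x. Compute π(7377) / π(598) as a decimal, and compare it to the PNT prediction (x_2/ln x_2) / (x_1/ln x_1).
π(7377)/π(598) = 938/108 ≈ 8.6852;  PNT prediction ≈ 8.8559.

π(598) = 108 and π(7377) = 938, so π(7377)/π(598) ≈ 8.6852. The PNT-predicted ratio is (7377/ln(7377)) / (598/ln(598)) ≈ 8.8559. The two agree to within a few percent, as expected.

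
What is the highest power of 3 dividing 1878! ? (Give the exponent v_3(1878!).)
v_3(1878!) = 935

Legendre's formula: v_p(n!) = Σ_{k ≥ 1} ⌊n / p^k⌋. For p = 3, n = 1878, the terms are:
  ⌊1878/3^1⌋ = ⌊1878/3⌋ = 626
  ⌊1878/3^2⌋ = ⌊1878/9⌋ = 208
  ⌊1878/3^3⌋ = ⌊1878/27⌋ = 69
  ⌊1878/3^4⌋ = ⌊1878/81⌋ = 23
  ⌊1878/3^5⌋ = ⌊1878/243⌋ = 7
  ⌊1878/3^6⌋ = ⌊1878/729⌋ = 2
(the next term ⌊1878/3^7⌋ = 0, terminating the sum). Summing: v_3(1878!) = 626 + 208 + 69 + 23 + 7 + 2 = 935.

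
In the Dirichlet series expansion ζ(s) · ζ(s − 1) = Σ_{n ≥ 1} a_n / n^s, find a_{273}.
σ(273) = 448

In the product (Σ m^0/m^s)(Σ k / k^s) = Σ (Σ_{d | n} d) / n^s, the coefficient of 1/n^s is σ(n) = Σ_{d | n} d. For n = 273, divisors are [1, 3, 7, 13, 21, 39, 91, 273]; summing: σ(273) = 448.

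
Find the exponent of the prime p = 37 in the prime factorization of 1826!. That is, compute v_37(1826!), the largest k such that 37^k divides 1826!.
v_37(1826!) = 50

Legendre's formula: v_p(n!) = Σ_{k ≥ 1} ⌊n / p^k⌋. For p = 37, n = 1826, the terms are:
  ⌊1826/37^1⌋ = ⌊1826/37⌋ = 49
  ⌊1826/37^2⌋ = ⌊1826/1369⌋ = 1
(the next term ⌊1826/37^3⌋ = 0, terminating the sum). Summing: v_37(1826!) = 49 + 1 = 50.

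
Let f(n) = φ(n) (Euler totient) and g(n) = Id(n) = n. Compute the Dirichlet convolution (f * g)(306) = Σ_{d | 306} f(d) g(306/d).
(φ * Id)(306) = 2079

Divisors of 306: [1, 2, 3, 6, 9, 17, 18, 34, 51, 102, 153, 306]. For each d | 306:
  d = 1: φ(1) · Id(306/1) = 1 · 306 = 306
  d = 2: φ(2) · Id(306/2) = 1 · 153 = 153
  d = 3: φ(3) · Id(306/3) = 2 · 102 = 204
  d = 6: φ(6) · Id(306/6) = 2 · 51 = 102
  d = 9: φ(9) · Id(306/9) = 6 · 34 = 204
  d = 17: φ(17) · Id(306/17) = 16 · 18 = 288
  d = 18: φ(18) · Id(306/18) = 6 · 17 = 102
  d = 34: φ(34) · Id(306/34) = 16 · 9 = 144
  d = 51: φ(51) · Id(306/51) = 32 · 6 = 192
  d = 102: φ(102) · Id(306/102) = 32 · 3 = 96
  d = 153: φ(153) · Id(306/153) = 96 · 2 = 192
  d = 306: φ(306) · Id(306/306) = 96 · 1 = 96
Summing: (φ * Id)(306) = 306 + 153 + 204 + 102 + 204 + 288 + 102 + 144 + 192 + 96 + 192 + 96 = 2079.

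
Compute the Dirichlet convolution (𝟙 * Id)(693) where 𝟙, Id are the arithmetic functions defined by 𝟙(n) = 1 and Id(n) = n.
(𝟙 * Id)(693) = 1248

Divisors of 693: [1, 3, 7, 9, 11, 21, 33, 63, 77, 99, 231, 693]. For each d | 693:
  d = 1: 𝟙(1) · Id(693/1) = 1 · 693 = 693
  d = 3: 𝟙(3) · Id(693/3) = 1 · 231 = 231
  d = 7: 𝟙(7) · Id(693/7) = 1 · 99 = 99
  d = 9: 𝟙(9) · Id(693/9) = 1 · 77 = 77
  d = 11: 𝟙(11) · Id(693/11) = 1 · 63 = 63
  d = 21: 𝟙(21) · Id(693/21) = 1 · 33 = 33
  d = 33: 𝟙(33) · Id(693/33) = 1 · 21 = 21
  d = 63: 𝟙(63) · Id(693/63) = 1 · 11 = 11
  d = 77: 𝟙(77) · Id(693/77) = 1 · 9 = 9
  d = 99: 𝟙(99) · Id(693/99) = 1 · 7 = 7
  d = 231: 𝟙(231) · Id(693/231) = 1 · 3 = 3
  d = 693: 𝟙(693) · Id(693/693) = 1 · 1 = 1
Summing: (𝟙 * Id)(693) = 693 + 231 + 99 + 77 + 63 + 33 + 21 + 11 + 9 + 7 + 3 + 1 = 1248.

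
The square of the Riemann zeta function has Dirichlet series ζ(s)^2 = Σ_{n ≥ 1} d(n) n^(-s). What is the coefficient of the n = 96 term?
d(96) = 12

ζ(s)^2 = (Σ 1/m^s)(Σ 1/k^s). The coefficient of 1/n^s in the product is the number of ordered pairs (m, k) with mk = n, which equals d(n). For n = 96, divisors are [1, 2, 3, 4, 6, 8, 12, 16, 24, 32, 48, 96], so d(96) = 12.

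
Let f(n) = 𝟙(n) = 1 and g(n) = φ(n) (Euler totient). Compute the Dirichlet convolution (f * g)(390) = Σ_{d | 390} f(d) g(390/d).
(𝟙 * φ)(390) = 390

Divisors of 390: [1, 2, 3, 5, 6, 10, 13, 15, 26, 30, 39, 65, 78, 130, 195, 390]. For each d | 390:
  d = 1: 𝟙(1) · φ(390/1) = 1 · 96 = 96
  d = 2: 𝟙(2) · φ(390/2) = 1 · 96 = 96
  d = 3: 𝟙(3) · φ(390/3) = 1 · 48 = 48
  d = 5: 𝟙(5) · φ(390/5) = 1 · 24 = 24
  d = 6: 𝟙(6) · φ(390/6) = 1 · 48 = 48
  d = 10: 𝟙(10) · φ(390/10) = 1 · 24 = 24
  d = 13: 𝟙(13) · φ(390/13) = 1 · 8 = 8
  d = 15: 𝟙(15) · φ(390/15) = 1 · 12 = 12
  d = 26: 𝟙(26) · φ(390/26) = 1 · 8 = 8
  d = 30: 𝟙(30) · φ(390/30) = 1 · 12 = 12
  d = 39: 𝟙(39) · φ(390/39) = 1 · 4 = 4
  d = 65: 𝟙(65) · φ(390/65) = 1 · 2 = 2
  d = 78: 𝟙(78) · φ(390/78) = 1 · 4 = 4
  d = 130: 𝟙(130) · φ(390/130) = 1 · 2 = 2
  d = 195: 𝟙(195) · φ(390/195) = 1 · 1 = 1
  d = 390: 𝟙(390) · φ(390/390) = 1 · 1 = 1
Summing: (𝟙 * φ)(390) = 96 + 96 + 48 + 24 + 48 + 24 + 8 + 12 + 8 + 12 + 4 + 2 + 4 + 2 + 1 + 1 = 390.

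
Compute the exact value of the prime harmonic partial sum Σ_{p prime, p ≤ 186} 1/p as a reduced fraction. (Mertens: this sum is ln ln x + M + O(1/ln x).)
Σ 1/p = 10408867916382550633331528920459565913027063402071390584941986323453055203/5397346292805549782720214077673687806275517530364350655459511599582614290

π(186) = 42, so the primes ≤ 186 are [2, 3, 5, 7, 11, 13, 17, 19, 23, 29, 31, 37, 41, 43, 47, 53, 59, 61, 67, 71, 73, 79, 83, 89, 97, 101, 103, 107, 109, 113, 127, 131, 137, 139, 149, 151, 157, 163, 167, 173, 179, 181]. Summing 1/p over these primes: 10408867916382550633331528920459565913027063402071390584941986323453055203/5397346292805549782720214077673687806275517530364350655459511599582614290 ≈ 1.9285. Mertens estimate ln ln(186) + 0.2615 ≈ 1.9151.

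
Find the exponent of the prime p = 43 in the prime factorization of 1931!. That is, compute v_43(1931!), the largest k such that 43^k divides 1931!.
v_43(1931!) = 45

Legendre's formula: v_p(n!) = Σ_{k ≥ 1} ⌊n / p^k⌋. For p = 43, n = 1931, the terms are:
  ⌊1931/43^1⌋ = ⌊1931/43⌋ = 44
  ⌊1931/43^2⌋ = ⌊1931/1849⌋ = 1
(the next term ⌊1931/43^3⌋ = 0, terminating the sum). Summing: v_43(1931!) = 44 + 1 = 45.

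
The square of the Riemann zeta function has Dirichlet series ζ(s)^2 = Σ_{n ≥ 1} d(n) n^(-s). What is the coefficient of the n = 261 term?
d(261) = 6

ζ(s)^2 = (Σ 1/m^s)(Σ 1/k^s). The coefficient of 1/n^s in the product is the number of ordered pairs (m, k) with mk = n, which equals d(n). For n = 261, divisors are [1, 3, 9, 29, 87, 261], so d(261) = 6.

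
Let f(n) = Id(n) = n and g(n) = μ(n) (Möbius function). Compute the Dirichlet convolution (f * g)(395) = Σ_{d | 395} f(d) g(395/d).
(Id * μ)(395) = 312

Divisors of 395: [1, 5, 79, 395]. For each d | 395:
  d = 1: Id(1) · μ(395/1) = 1 · 1 = 1
  d = 5: Id(5) · μ(395/5) = 5 · -1 = -5
  d = 79: Id(79) · μ(395/79) = 79 · -1 = -79
  d = 395: Id(395) · μ(395/395) = 395 · 1 = 395
Summing: (Id * μ)(395) = 1 + -5 + -79 + 395 = 312.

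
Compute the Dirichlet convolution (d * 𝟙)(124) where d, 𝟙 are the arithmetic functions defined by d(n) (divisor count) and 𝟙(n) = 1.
(d * 𝟙)(124) = 18

Divisors of 124: [1, 2, 4, 31, 62, 124]. For each d | 124:
  d = 1: d(1) · 𝟙(124/1) = 1 · 1 = 1
  d = 2: d(2) · 𝟙(124/2) = 2 · 1 = 2
  d = 4: d(4) · 𝟙(124/4) = 3 · 1 = 3
  d = 31: d(31) · 𝟙(124/31) = 2 · 1 = 2
  d = 62: d(62) · 𝟙(124/62) = 4 · 1 = 4
  d = 124: d(124) · 𝟙(124/124) = 6 · 1 = 6
Summing: (d * 𝟙)(124) = 1 + 2 + 3 + 2 + 4 + 6 = 18.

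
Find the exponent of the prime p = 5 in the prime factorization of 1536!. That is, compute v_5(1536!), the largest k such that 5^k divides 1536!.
v_5(1536!) = 382

Legendre's formula: v_p(n!) = Σ_{k ≥ 1} ⌊n / p^k⌋. For p = 5, n = 1536, the terms are:
  ⌊1536/5^1⌋ = ⌊1536/5⌋ = 307
  ⌊1536/5^2⌋ = ⌊1536/25⌋ = 61
  ⌊1536/5^3⌋ = ⌊1536/125⌋ = 12
  ⌊1536/5^4⌋ = ⌊1536/625⌋ = 2
(the next term ⌊1536/5^5⌋ = 0, terminating the sum). Summing: v_5(1536!) = 307 + 61 + 12 + 2 = 382.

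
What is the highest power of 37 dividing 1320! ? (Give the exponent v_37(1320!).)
v_37(1320!) = 35

Legendre's formula: v_p(n!) = Σ_{k ≥ 1} ⌊n / p^k⌋. For p = 37, n = 1320, the terms are:
  ⌊1320/37^1⌋ = ⌊1320/37⌋ = 35
(the next term ⌊1320/37^2⌋ = 0, terminating the sum). Summing: v_37(1320!) = 35 = 35.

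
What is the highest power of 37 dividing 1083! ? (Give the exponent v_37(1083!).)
v_37(1083!) = 29

Legendre's formula: v_p(n!) = Σ_{k ≥ 1} ⌊n / p^k⌋. For p = 37, n = 1083, the terms are:
  ⌊1083/37^1⌋ = ⌊1083/37⌋ = 29
(the next term ⌊1083/37^2⌋ = 0, terminating the sum). Summing: v_37(1083!) = 29 = 29.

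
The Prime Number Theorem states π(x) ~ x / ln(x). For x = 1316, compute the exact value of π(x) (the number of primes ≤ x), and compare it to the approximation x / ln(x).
π(1316) = 214;  x/ln(x) ≈ 183.23;  relative error ≈ 14.38%.

Directly count primes up to 1316: π(1316) = 214. The PNT approximation gives 1316/ln(1316) ≈ 1316/7.18235 ≈ 183.23. Relative error (π(x) − x/ln(x)) / π(x) ≈ 14.38%; the approximation is known to undercount slightly (Li(x) is a better estimate).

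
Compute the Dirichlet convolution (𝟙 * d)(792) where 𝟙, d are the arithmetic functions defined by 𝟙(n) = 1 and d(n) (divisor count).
(𝟙 * d)(792) = 180

Divisors of 792: [1, 2, 3, 4, 6, 8, 9, 11, 12, 18, 22, 24, 33, 36, 44, 66, 72, 88, 99, 132, 198, 264, 396, 792]. For each d | 792:
  d = 1: 𝟙(1) · d(792/1) = 1 · 24 = 24
  d = 2: 𝟙(2) · d(792/2) = 1 · 18 = 18
  d = 3: 𝟙(3) · d(792/3) = 1 · 16 = 16
  d = 4: 𝟙(4) · d(792/4) = 1 · 12 = 12
  d = 6: 𝟙(6) · d(792/6) = 1 · 12 = 12
  d = 8: 𝟙(8) · d(792/8) = 1 · 6 = 6
  d = 9: 𝟙(9) · d(792/9) = 1 · 8 = 8
  d = 11: 𝟙(11) · d(792/11) = 1 · 12 = 12
  d = 12: 𝟙(12) · d(792/12) = 1 · 8 = 8
  d = 18: 𝟙(18) · d(792/18) = 1 · 6 = 6
  d = 22: 𝟙(22) · d(792/22) = 1 · 9 = 9
  d = 24: 𝟙(24) · d(792/24) = 1 · 4 = 4
  d = 33: 𝟙(33) · d(792/33) = 1 · 8 = 8
  d = 36: 𝟙(36) · d(792/36) = 1 · 4 = 4
  d = 44: 𝟙(44) · d(792/44) = 1 · 6 = 6
  d = 66: 𝟙(66) · d(792/66) = 1 · 6 = 6
  d = 72: 𝟙(72) · d(792/72) = 1 · 2 = 2
  d = 88: 𝟙(88) · d(792/88) = 1 · 3 = 3
  d = 99: 𝟙(99) · d(792/99) = 1 · 4 = 4
  d = 132: 𝟙(132) · d(792/132) = 1 · 4 = 4
  d = 198: 𝟙(198) · d(792/198) = 1 · 3 = 3
  d = 264: 𝟙(264) · d(792/264) = 1 · 2 = 2
  d = 396: 𝟙(396) · d(792/396) = 1 · 2 = 2
  d = 792: 𝟙(792) · d(792/792) = 1 · 1 = 1
Summing: (𝟙 * d)(792) = 24 + 18 + 16 + 12 + 12 + 6 + 8 + 12 + 8 + 6 + 9 + 4 + 8 + 4 + 6 + 6 + 2 + 3 + 4 + 4 + 3 + 2 + 2 + 1 = 180.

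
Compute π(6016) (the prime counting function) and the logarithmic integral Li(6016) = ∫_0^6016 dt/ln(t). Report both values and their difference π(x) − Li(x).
π(6016) = 785;  Li(6016) ≈ 802.25;  π(x) − Li(x) ≈ -17.25.

Direct count of primes ≤ 6016 gives π(6016) = 785. Numerical evaluation of the logarithmic integral gives Li(6016) ≈ 802.25. The difference π(x) − Li(x) ≈ -17.25 is typically negative for small/moderate x (Li(x) overestimates), though Littlewood's theorem shows this sign changes infinitely often.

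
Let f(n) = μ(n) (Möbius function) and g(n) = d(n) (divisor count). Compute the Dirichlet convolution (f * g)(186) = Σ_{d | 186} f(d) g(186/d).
(μ * d)(186) = 1

Divisors of 186: [1, 2, 3, 6, 31, 62, 93, 186]. For each d | 186:
  d = 1: μ(1) · d(186/1) = 1 · 8 = 8
  d = 2: μ(2) · d(186/2) = -1 · 4 = -4
  d = 3: μ(3) · d(186/3) = -1 · 4 = -4
  d = 6: μ(6) · d(186/6) = 1 · 2 = 2
  d = 31: μ(31) · d(186/31) = -1 · 4 = -4
  d = 62: μ(62) · d(186/62) = 1 · 2 = 2
  d = 93: μ(93) · d(186/93) = 1 · 2 = 2
  d = 186: μ(186) · d(186/186) = -1 · 1 = -1
Summing: (μ * d)(186) = 8 + -4 + -4 + 2 + -4 + 2 + 2 + -1 = 1.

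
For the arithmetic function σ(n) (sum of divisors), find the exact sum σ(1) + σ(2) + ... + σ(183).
Σ_{n ≤ 183} σ(n) = 27586

Compute σ(n) for each 1 ≤ n ≤ 183: σ(1) = 1, σ(2) = 3, σ(3) = 4, σ(4) = 7, σ(5) = 6, σ(6) = 12, σ(7) = 8, σ(8) = 15, σ(9) = 13, σ(10) = 18, σ(11) = 12, σ(12) = 28, σ(13) = 14, σ(14) = 24, σ(15) = 24, σ(16) = 31, σ(17) = 18, σ(18) = 39, σ(19) = 20, σ(20) = 42, σ(21) = 32, σ(22) = 36, σ(23) = 24, σ(24) = 60, σ(25) = 31, σ(26) = 42, σ(27) = 40, σ(28) = 56, σ(29) = 30, σ(30) = 72, σ(31) = 32, σ(32) = 63, σ(33) = 48, σ(34) = 54, σ(35) = 48, σ(36) = 91, σ(37) = 38, σ(38) = 60, σ(39) = 56, σ(40) = 90, σ(41) = 42, σ(42) = 96, σ(43) = 44, σ(44) = 84, σ(45) = 78, σ(46) = 72, σ(47) = 48, σ(48) = 124, σ(49) = 57, σ(50) = 93, σ(51) = 72, σ(52) = 98, σ(53) = 54, σ(54) = 120, σ(55) = 72, σ(56) = 120, σ(57) = 80, σ(58) = 90, σ(59) = 60, σ(60) = 168, σ(61) = 62, σ(62) = 96, σ(63) = 104, σ(64) = 127, σ(65) = 84, σ(66) = 144, σ(67) = 68, σ(68) = 126, σ(69) = 96, σ(70) = 144, σ(71) = 72, σ(72) = 195, σ(73) = 74, σ(74) = 114, σ(75) = 124, σ(76) = 140, σ(77) = 96, σ(78) = 168, σ(79) = 80, σ(80) = 186, σ(81) = 121, σ(82) = 126, σ(83) = 84, σ(84) = 224, σ(85) = 108, σ(86) = 132, σ(87) = 120, σ(88) = 180, σ(89) = 90, σ(90) = 234, σ(91) = 112, σ(92) = 168, σ(93) = 128, σ(94) = 144, σ(95) = 120, σ(96) = 252, σ(97) = 98, σ(98) = 171, σ(99) = 156, σ(100) = 217, σ(101) = 102, σ(102) = 216, σ(103) = 104, σ(104) = 210, σ(105) = 192, σ(106) = 162, σ(107) = 108, σ(108) = 280, σ(109) = 110, σ(110) = 216, σ(111) = 152, σ(112) = 248, σ(113) = 114, σ(114) = 240, σ(115) = 144, σ(116) = 210, σ(117) = 182, σ(118) = 180, σ(119) = 144, σ(120) = 360, σ(121) = 133, σ(122) = 186, σ(123) = 168, σ(124) = 224, σ(125) = 156, σ(126) = 312, σ(127) = 128, σ(128) = 255, σ(129) = 176, σ(130) = 252, σ(131) = 132, σ(132) = 336, σ(133) = 160, σ(134) = 204, σ(135) = 240, σ(136) = 270, σ(137) = 138, σ(138) = 288, σ(139) = 140, σ(140) = 336, σ(141) = 192, σ(142) = 216, σ(143) = 168, σ(144) = 403, σ(145) = 180, σ(146) = 222, σ(147) = 228, σ(148) = 266, σ(149) = 150, σ(150) = 372, σ(151) = 152, σ(152) = 300, σ(153) = 234, σ(154) = 288, σ(155) = 192, σ(156) = 392, σ(157) = 158, σ(158) = 240, σ(159) = 216, σ(160) = 378, σ(161) = 192, σ(162) = 363, σ(163) = 164, σ(164) = 294, σ(165) = 288, σ(166) = 252, σ(167) = 168, σ(168) = 480, σ(169) = 183, σ(170) = 324, σ(171) = 260, σ(172) = 308, σ(173) = 174, σ(174) = 360, σ(175) = 248, σ(176) = 372, σ(177) = 240, σ(178) = 270, σ(179) = 180, σ(180) = 546, σ(181) = 182, σ(182) = 336, σ(183) = 248. Summing all 183 values: 27586. (Average order: Σ_{n ≤ x} σ(n) ~ (π²/12) x². For x = 183, (π²/12)·183² ≈ 27543.60.)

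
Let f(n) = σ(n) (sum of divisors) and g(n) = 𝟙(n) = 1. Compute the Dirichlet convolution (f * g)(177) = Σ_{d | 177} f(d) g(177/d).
(σ * 𝟙)(177) = 305

Divisors of 177: [1, 3, 59, 177]. For each d | 177:
  d = 1: σ(1) · 𝟙(177/1) = 1 · 1 = 1
  d = 3: σ(3) · 𝟙(177/3) = 4 · 1 = 4
  d = 59: σ(59) · 𝟙(177/59) = 60 · 1 = 60
  d = 177: σ(177) · 𝟙(177/177) = 240 · 1 = 240
Summing: (σ * 𝟙)(177) = 1 + 4 + 60 + 240 = 305.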